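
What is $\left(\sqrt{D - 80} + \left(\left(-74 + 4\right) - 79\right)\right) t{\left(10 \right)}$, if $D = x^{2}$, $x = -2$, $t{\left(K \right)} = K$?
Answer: $-1490 + 20 i \sqrt{19} \approx -1490.0 + 87.178 i$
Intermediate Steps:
$D = 4$ ($D = \left(-2\right)^{2} = 4$)
$\left(\sqrt{D - 80} + \left(\left(-74 + 4\right) - 79\right)\right) t{\left(10 \right)} = \left(\sqrt{4 - 80} + \left(\left(-74 + 4\right) - 79\right)\right) 10 = \left(\sqrt{4 - 80} - 149\right) 10 = \left(\sqrt{-76} - 149\right) 10 = \left(2 i \sqrt{19} - 149\right) 10 = \left(-149 + 2 i \sqrt{19}\right) 10 = -1490 + 20 i \sqrt{19}$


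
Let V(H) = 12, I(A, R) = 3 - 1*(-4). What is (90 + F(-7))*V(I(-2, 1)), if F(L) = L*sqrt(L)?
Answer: 1080 - 84*I*sqrt(7) ≈ 1080.0 - 222.24*I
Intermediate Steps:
I(A, R) = 7 (I(A, R) = 3 + 4 = 7)
F(L) = L**(3/2)
(90 + F(-7))*V(I(-2, 1)) = (90 + (-7)**(3/2))*12 = (90 - 7*I*sqrt(7))*12 = 1080 - 84*I*sqrt(7)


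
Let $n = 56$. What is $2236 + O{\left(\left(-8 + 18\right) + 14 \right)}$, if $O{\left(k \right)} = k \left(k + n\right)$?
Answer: $4156$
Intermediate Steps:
$O{\left(k \right)} = k \left(56 + k\right)$ ($O{\left(k \right)} = k \left(k + 56\right) = k \left(56 + k\right)$)
$2236 + O{\left(\left(-8 + 18\right) + 14 \right)} = 2236 + \left(\left(-8 + 18\right) + 14\right) \left(56 + \left(\left(-8 + 18\right) + 14\right)\right) = 2236 + \left(10 + 14\right) \left(56 + \left(10 + 14\right)\right) = 2236 + 24 \left(56 + 24\right) = 2236 + 24 \cdot 80 = 2236 + 1920 = 4156$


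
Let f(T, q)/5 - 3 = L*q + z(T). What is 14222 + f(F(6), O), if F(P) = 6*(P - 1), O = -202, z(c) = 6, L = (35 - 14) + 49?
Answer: -56433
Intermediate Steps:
L = 70 (L = 21 + 49 = 70)
F(P) = -6 + 6*P (F(P) = 6*(-1 + P) = -6 + 6*P)
f(T, q) = 45 + 350*q (f(T, q) = 15 + 5*(70*q + 6) = 15 + 5*(6 + 70*q) = 15 + (30 + 350*q) = 45 + 350*q)
14222 + f(F(6), O) = 14222 + (45 + 350*(-202)) = 14222 + (45 - 70700) = 14222 - 70655 = -56433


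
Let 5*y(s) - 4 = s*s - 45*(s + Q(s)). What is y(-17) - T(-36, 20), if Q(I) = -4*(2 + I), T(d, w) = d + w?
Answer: -1562/5 ≈ -312.40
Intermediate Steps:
Q(I) = -8 - 4*I
y(s) = 364/5 + 27*s + s²/5 (y(s) = ⅘ + (s*s - 45*(s + (-8 - 4*s)))/5 = ⅘ + (s² - 45*(-8 - 3*s))/5 = ⅘ + (s² + (360 + 135*s))/5 = ⅘ + (360 + s² + 135*s)/5 = ⅘ + (72 + 27*s + s²/5) = 364/5 + 27*s + s²/5)
y(-17) - T(-36, 20) = (364/5 + 27*(-17) + (⅕)*(-17)²) - (-36 + 20) = (364/5 - 459 + (⅕)*289) - 1*(-16) = (364/5 - 459 + 289/5) + 16 = -1642/5 + 16 = -1562/5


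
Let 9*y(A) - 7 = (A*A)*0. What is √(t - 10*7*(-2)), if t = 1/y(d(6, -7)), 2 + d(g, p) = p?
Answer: √6923/7 ≈ 11.886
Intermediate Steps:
d(g, p) = -2 + p
y(A) = 7/9 (y(A) = 7/9 + ((A*A)*0)/9 = 7/9 + (A²*0)/9 = 7/9 + (⅑)*0 = 7/9 + 0 = 7/9)
t = 9/7 (t = 1/(7/9) = 9/7 ≈ 1.2857)
√(t - 10*7*(-2)) = √(9/7 - 10*7*(-2)) = √(9/7 - 70*(-2)) = √(9/7 + 140) = √(989/7) = √6923/7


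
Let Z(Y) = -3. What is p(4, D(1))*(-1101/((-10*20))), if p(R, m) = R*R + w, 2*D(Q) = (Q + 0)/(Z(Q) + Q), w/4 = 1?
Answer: 1101/10 ≈ 110.10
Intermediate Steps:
w = 4 (w = 4*1 = 4)
D(Q) = Q/(2*(-3 + Q)) (D(Q) = ((Q + 0)/(-3 + Q))/2 = (Q/(-3 + Q))/2 = Q/(2*(-3 + Q)))
p(R, m) = 4 + R**2 (p(R, m) = R*R + 4 = R**2 + 4 = 4 + R**2)
p(4, D(1))*(-1101/((-10*20))) = (4 + 4**2)*(-1101/((-10*20))) = (4 + 16)*(-1101/(-200)) = 20*(-1101*(-1/200)) = 20*(1101/200) = 1101/10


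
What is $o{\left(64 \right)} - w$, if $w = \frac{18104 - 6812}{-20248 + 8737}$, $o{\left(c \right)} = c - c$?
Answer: $\frac{3764}{3837} \approx 0.98097$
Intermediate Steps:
$o{\left(c \right)} = 0$
$w = - \frac{3764}{3837}$ ($w = \frac{11292}{-11511} = 11292 \left(- \frac{1}{11511}\right) = - \frac{3764}{3837} \approx -0.98097$)
$o{\left(64 \right)} - w = 0 - - \frac{3764}{3837} = 0 + \frac{3764}{3837} = \frac{3764}{3837}$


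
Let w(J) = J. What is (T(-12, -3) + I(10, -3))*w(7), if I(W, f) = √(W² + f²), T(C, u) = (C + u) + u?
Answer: -126 + 7*√109 ≈ -52.918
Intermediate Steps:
T(C, u) = C + 2*u
(T(-12, -3) + I(10, -3))*w(7) = ((-12 + 2*(-3)) + √(10² + (-3)²))*7 = ((-12 - 6) + √(100 + 9))*7 = (-18 + √109)*7 = -126 + 7*√109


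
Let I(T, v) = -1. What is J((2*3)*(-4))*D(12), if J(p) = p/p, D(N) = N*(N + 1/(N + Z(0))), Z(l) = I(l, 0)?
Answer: 1596/11 ≈ 145.09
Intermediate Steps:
Z(l) = -1
D(N) = N*(N + 1/(-1 + N)) (D(N) = N*(N + 1/(N - 1)) = N*(N + 1/(-1 + N)))
J(p) = 1
J((2*3)*(-4))*D(12) = 1*(12*(1 + 12**2 - 1*12)/(-1 + 12)) = 1*(12*(1 + 144 - 12)/11) = 1*(12*(1/11)*133) = 1*(1596/11) = 1596/11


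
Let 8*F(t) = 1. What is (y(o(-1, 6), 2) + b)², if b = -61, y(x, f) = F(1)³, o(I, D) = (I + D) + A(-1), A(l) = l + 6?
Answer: 975375361/262144 ≈ 3720.8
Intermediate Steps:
A(l) = 6 + l
F(t) = ⅛ (F(t) = (⅛)*1 = ⅛)
o(I, D) = 5 + D + I (o(I, D) = (I + D) + (6 - 1) = (D + I) + 5 = 5 + D + I)
y(x, f) = 1/512 (y(x, f) = (⅛)³ = 1/512)
(y(o(-1, 6), 2) + b)² = (1/512 - 61)² = (-31231/512)² = 975375361/262144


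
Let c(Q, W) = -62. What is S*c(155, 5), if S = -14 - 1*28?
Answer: 2604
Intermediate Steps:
S = -42 (S = -14 - 28 = -42)
S*c(155, 5) = -42*(-62) = 2604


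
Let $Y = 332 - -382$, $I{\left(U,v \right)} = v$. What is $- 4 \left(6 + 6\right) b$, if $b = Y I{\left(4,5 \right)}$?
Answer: $-171360$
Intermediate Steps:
$Y = 714$ ($Y = 332 + 382 = 714$)
$b = 3570$ ($b = 714 \cdot 5 = 3570$)
$- 4 \left(6 + 6\right) b = - 4 \left(6 + 6\right) 3570 = \left(-4\right) 12 \cdot 3570 = \left(-48\right) 3570 = -171360$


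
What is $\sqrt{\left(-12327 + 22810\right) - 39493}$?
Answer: $i \sqrt{29010} \approx 170.32 i$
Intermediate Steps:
$\sqrt{\left(-12327 + 22810\right) - 39493} = \sqrt{10483 - 39493} = \sqrt{-29010} = i \sqrt{29010}$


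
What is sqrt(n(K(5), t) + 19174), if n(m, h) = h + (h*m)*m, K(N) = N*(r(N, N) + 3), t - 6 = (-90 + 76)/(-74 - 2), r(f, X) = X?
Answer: 17*sqrt(145274)/38 ≈ 170.51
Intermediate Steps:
t = 235/38 (t = 6 + (-90 + 76)/(-74 - 2) = 6 - 14/(-76) = 6 - 14*(-1/76) = 6 + 7/38 = 235/38 ≈ 6.1842)
K(N) = N*(3 + N) (K(N) = N*(N + 3) = N*(3 + N))
n(m, h) = h + h*m**2
sqrt(n(K(5), t) + 19174) = sqrt(235*(1 + (5*(3 + 5))**2)/38 + 19174) = sqrt(235*(1 + (5*8)**2)/38 + 19174) = sqrt(235*(1 + 40**2)/38 + 19174) = sqrt(235*(1 + 1600)/38 + 19174) = sqrt((235/38)*1601 + 19174) = sqrt(376235/38 + 19174) = sqrt(1104847/38) = 17*sqrt(145274)/38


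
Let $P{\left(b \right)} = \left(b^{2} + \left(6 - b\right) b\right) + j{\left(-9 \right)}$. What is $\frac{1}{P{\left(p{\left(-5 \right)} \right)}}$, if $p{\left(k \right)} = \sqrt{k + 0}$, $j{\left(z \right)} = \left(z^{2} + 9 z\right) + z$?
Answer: $- \frac{1}{29} - \frac{2 i \sqrt{5}}{87} \approx -0.034483 - 0.051404 i$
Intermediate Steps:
$j{\left(z \right)} = z^{2} + 10 z$
$p{\left(k \right)} = \sqrt{k}$
$P{\left(b \right)} = -9 + b^{2} + b \left(6 - b\right)$ ($P{\left(b \right)} = \left(b^{2} + \left(6 - b\right) b\right) - 9 \left(10 - 9\right) = \left(b^{2} + b \left(6 - b\right)\right) - 9 = -9 + b^{2} + b \left(6 - b\right)$)
$\frac{1}{P{\left(p{\left(-5 \right)} \right)}} = \frac{1}{-9 + 6 \sqrt{-5}} = \frac{1}{-9 + 6 i \sqrt{5}}$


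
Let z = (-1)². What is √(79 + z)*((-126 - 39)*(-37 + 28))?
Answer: 5940*√5 ≈ 13282.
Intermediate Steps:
z = 1
√(79 + z)*((-126 - 39)*(-37 + 28)) = √(79 + 1)*((-126 - 39)*(-37 + 28)) = √80*(-165*(-9)) = (4*√5)*1485 = 5940*√5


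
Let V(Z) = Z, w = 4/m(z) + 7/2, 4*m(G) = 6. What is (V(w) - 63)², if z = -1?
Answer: 116281/36 ≈ 3230.0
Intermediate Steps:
m(G) = 3/2 (m(G) = (¼)*6 = 3/2)
w = 37/6 (w = 4/(3/2) + 7/2 = 4*(⅔) + 7*(½) = 8/3 + 7/2 = 37/6 ≈ 6.1667)
(V(w) - 63)² = (37/6 - 63)² = (-341/6)² = 116281/36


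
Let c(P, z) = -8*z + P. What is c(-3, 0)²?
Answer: 9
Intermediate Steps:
c(P, z) = P - 8*z
c(-3, 0)² = (-3 - 8*0)² = (-3 + 0)² = (-3)² = 9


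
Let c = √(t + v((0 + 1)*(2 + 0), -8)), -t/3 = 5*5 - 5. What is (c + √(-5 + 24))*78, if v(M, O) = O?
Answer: 78*√19 + 156*I*√17 ≈ 339.99 + 643.2*I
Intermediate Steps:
t = -60 (t = -3*(5*5 - 5) = -3*(25 - 5) = -3*20 = -60)
c = 2*I*√17 (c = √(-60 - 8) = √(-68) = 2*I*√17 ≈ 8.2462*I)
(c + √(-5 + 24))*78 = (2*I*√17 + √(-5 + 24))*78 = (2*I*√17 + √19)*78 = (√19 + 2*I*√17)*78 = 78*√19 + 156*I*√17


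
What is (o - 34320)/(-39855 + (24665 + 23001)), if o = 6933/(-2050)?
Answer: -70362933/16012550 ≈ -4.3942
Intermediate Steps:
o = -6933/2050 (o = 6933*(-1/2050) = -6933/2050 ≈ -3.3820)
(o - 34320)/(-39855 + (24665 + 23001)) = (-6933/2050 - 34320)/(-39855 + (24665 + 23001)) = -70362933/(2050*(-39855 + 47666)) = -70362933/2050/7811 = -70362933/2050*1/7811 = -70362933/16012550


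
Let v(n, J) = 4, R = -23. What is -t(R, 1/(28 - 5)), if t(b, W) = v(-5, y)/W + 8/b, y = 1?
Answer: -2108/23 ≈ -91.652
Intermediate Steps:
t(b, W) = 4/W + 8/b
-t(R, 1/(28 - 5)) = -(4/(1/(28 - 5)) + 8/(-23)) = -(4/(1/23) + 8*(-1/23)) = -(4/(1/23) - 8/23) = -(4*23 - 8/23) = -(92 - 8/23) = -1*2108/23 = -2108/23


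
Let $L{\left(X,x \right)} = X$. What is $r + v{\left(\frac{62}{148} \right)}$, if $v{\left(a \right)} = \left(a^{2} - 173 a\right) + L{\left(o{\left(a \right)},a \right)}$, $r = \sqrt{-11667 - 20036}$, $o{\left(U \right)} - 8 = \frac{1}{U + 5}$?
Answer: $- \frac{140784069}{2195876} + 7 i \sqrt{647} \approx -64.113 + 178.05 i$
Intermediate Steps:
$o{\left(U \right)} = 8 + \frac{1}{5 + U}$ ($o{\left(U \right)} = 8 + \frac{1}{U + 5} = 8 + \frac{1}{5 + U}$)
$r = 7 i \sqrt{647}$ ($r = \sqrt{-31703} = 7 i \sqrt{647} \approx 178.05 i$)
$v{\left(a \right)} = a^{2} - 173 a + \frac{41 + 8 a}{5 + a}$ ($v{\left(a \right)} = \left(a^{2} - 173 a\right) + \frac{41 + 8 a}{5 + a} = a^{2} - 173 a + \frac{41 + 8 a}{5 + a}$)
$r + v{\left(\frac{62}{148} \right)} = 7 i \sqrt{647} + \frac{41 + 8 \cdot \frac{62}{148} + \frac{62}{148} \left(-173 + \frac{62}{148}\right) \left(5 + \frac{62}{148}\right)}{5 + \frac{62}{148}} = 7 i \sqrt{647} + \frac{41 + 8 \cdot 62 \cdot \frac{1}{148} + 62 \cdot \frac{1}{148} \left(-173 + 62 \cdot \frac{1}{148}\right) \left(5 + 62 \cdot \frac{1}{148}\right)}{5 + 62 \cdot \frac{1}{148}} = 7 i \sqrt{647} + \frac{41 + 8 \cdot \frac{31}{74} + \frac{31 \left(-173 + \frac{31}{74}\right) \left(5 + \frac{31}{74}\right)}{74}}{5 + \frac{31}{74}} = 7 i \sqrt{647} + \frac{41 + \frac{124}{37} + \frac{31}{74} \left(- \frac{12771}{74}\right) \frac{401}{74}}{\frac{401}{74}} = 7 i \sqrt{647} + \frac{74 \left(41 + \frac{124}{37} - \frac{158756301}{405224}\right)}{401} = 7 i \sqrt{647} + \frac{74}{401} \left(- \frac{140784069}{405224}\right) = 7 i \sqrt{647} - \frac{140784069}{2195876} = - \frac{140784069}{2195876} + 7 i \sqrt{647}$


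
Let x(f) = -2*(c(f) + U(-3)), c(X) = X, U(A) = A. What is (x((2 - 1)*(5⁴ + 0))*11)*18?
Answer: -246312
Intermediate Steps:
x(f) = 6 - 2*f (x(f) = -2*(f - 3) = -2*(-3 + f) = 6 - 2*f)
(x((2 - 1)*(5⁴ + 0))*11)*18 = ((6 - 2*(2 - 1)*(5⁴ + 0))*11)*18 = ((6 - 2*(625 + 0))*11)*18 = ((6 - 2*625)*11)*18 = ((6 - 1250)*11)*18 = -1244*11*18 = -13684*18 = -246312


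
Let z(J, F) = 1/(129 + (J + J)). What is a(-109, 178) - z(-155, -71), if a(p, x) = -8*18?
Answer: -26063/181 ≈ -143.99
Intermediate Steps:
a(p, x) = -144
z(J, F) = 1/(129 + 2*J)
a(-109, 178) - z(-155, -71) = -144 - 1/(129 + 2*(-155)) = -144 - 1/(129 - 310) = -144 - 1/(-181) = -144 - 1*(-1/181) = -144 + 1/181 = -26063/181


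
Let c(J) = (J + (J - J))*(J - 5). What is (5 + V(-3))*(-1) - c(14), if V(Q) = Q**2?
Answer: -140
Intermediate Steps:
c(J) = J*(-5 + J) (c(J) = (J + 0)*(-5 + J) = J*(-5 + J))
(5 + V(-3))*(-1) - c(14) = (5 + (-3)**2)*(-1) - 14*(-5 + 14) = (5 + 9)*(-1) - 14*9 = 14*(-1) - 1*126 = -14 - 126 = -140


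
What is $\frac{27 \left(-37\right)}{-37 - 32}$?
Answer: $\frac{333}{23} \approx 14.478$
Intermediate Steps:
$\frac{27 \left(-37\right)}{-37 - 32} = - \frac{999}{-69} = \left(-999\right) \left(- \frac{1}{69}\right) = \frac{333}{23}$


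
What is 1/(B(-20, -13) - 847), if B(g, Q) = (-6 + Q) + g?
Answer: -1/886 ≈ -0.0011287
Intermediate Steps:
B(g, Q) = -6 + Q + g
1/(B(-20, -13) - 847) = 1/((-6 - 13 - 20) - 847) = 1/(-39 - 847) = 1/(-886) = -1/886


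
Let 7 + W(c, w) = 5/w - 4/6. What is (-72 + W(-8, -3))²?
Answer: 59536/9 ≈ 6615.1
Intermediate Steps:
W(c, w) = -23/3 + 5/w (W(c, w) = -7 + (5/w - 4/6) = -7 + (5/w - 4*⅙) = -7 + (5/w - ⅔) = -7 + (-⅔ + 5/w) = -23/3 + 5/w)
(-72 + W(-8, -3))² = (-72 + (-23/3 + 5/(-3)))² = (-72 + (-23/3 + 5*(-⅓)))² = (-72 + (-23/3 - 5/3))² = (-72 - 28/3)² = (-244/3)² = 59536/9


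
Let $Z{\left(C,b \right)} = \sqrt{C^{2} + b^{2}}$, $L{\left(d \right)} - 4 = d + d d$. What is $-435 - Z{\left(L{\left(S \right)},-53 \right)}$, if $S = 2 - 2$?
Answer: $-435 - 5 \sqrt{113} \approx -488.15$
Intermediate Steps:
$S = 0$
$L{\left(d \right)} = 4 + d + d^{2}$ ($L{\left(d \right)} = 4 + \left(d + d d\right) = 4 + \left(d + d^{2}\right) = 4 + d + d^{2}$)
$-435 - Z{\left(L{\left(S \right)},-53 \right)} = -435 - \sqrt{\left(4 + 0 + 0^{2}\right)^{2} + \left(-53\right)^{2}} = -435 - \sqrt{\left(4 + 0 + 0\right)^{2} + 2809} = -435 - \sqrt{4^{2} + 2809} = -435 - \sqrt{16 + 2809} = -435 - \sqrt{2825} = -435 - 5 \sqrt{113}$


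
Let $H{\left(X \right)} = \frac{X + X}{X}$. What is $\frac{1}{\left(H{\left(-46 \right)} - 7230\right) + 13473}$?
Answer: $\frac{1}{6245} \approx 0.00016013$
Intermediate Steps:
$H{\left(X \right)} = 2$ ($H{\left(X \right)} = \frac{2 X}{X} = 2$)
$\frac{1}{\left(H{\left(-46 \right)} - 7230\right) + 13473} = \frac{1}{\left(2 - 7230\right) + 13473} = \frac{1}{-7228 + 13473} = \frac{1}{6245}$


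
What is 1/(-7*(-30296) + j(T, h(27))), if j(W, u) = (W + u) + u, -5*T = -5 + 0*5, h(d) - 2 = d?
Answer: 1/212131 ≈ 4.7141e-6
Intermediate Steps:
h(d) = 2 + d
T = 1 (T = -(-5 + 0*5)/5 = -(-5 + 0)/5 = -⅕*(-5) = 1)
j(W, u) = W + 2*u
1/(-7*(-30296) + j(T, h(27))) = 1/(-7*(-30296) + (1 + 2*(2 + 27))) = 1/(212072 + (1 + 2*29)) = 1/(212072 + (1 + 58)) = 1/(212072 + 59) = 1/212131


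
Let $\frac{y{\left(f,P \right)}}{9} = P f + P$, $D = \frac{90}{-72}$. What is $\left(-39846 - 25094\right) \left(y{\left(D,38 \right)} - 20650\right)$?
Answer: $1346563370$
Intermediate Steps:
$D = - \frac{5}{4}$ ($D = 90 \left(- \frac{1}{72}\right) = - \frac{5}{4} \approx -1.25$)
$y{\left(f,P \right)} = 9 P + 9 P f$ ($y{\left(f,P \right)} = 9 \left(P f + P\right) = 9 \left(P + P f\right) = 9 P + 9 P f$)
$\left(-39846 - 25094\right) \left(y{\left(D,38 \right)} - 20650\right) = \left(-39846 - 25094\right) \left(9 \cdot 38 \left(1 - \frac{5}{4}\right) - 20650\right) = - 64940 \left(9 \cdot 38 \left(- \frac{1}{4}\right) - 20650\right) = - 64940 \left(- \frac{171}{2} - 20650\right) = \left(-64940\right) \left(- \frac{41471}{2}\right) = 1346563370$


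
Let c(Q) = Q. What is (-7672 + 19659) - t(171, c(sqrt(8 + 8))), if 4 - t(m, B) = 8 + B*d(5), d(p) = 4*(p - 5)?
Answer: 11991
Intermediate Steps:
d(p) = -20 + 4*p (d(p) = 4*(-5 + p) = -20 + 4*p)
t(m, B) = -4 (t(m, B) = 4 - (8 + B*(-20 + 4*5)) = 4 - (8 + B*(-20 + 20)) = 4 - (8 + B*0) = 4 - (8 + 0) = 4 - 1*8 = 4 - 8 = -4)
(-7672 + 19659) - t(171, c(sqrt(8 + 8))) = (-7672 + 19659) - 1*(-4) = 11987 + 4 = 11991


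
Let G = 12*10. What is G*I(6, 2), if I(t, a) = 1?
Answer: 120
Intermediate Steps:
G = 120
G*I(6, 2) = 120*1 = 120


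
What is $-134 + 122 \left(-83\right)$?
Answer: $-10260$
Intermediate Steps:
$-134 + 122 \left(-83\right) = -134 - 10126 = -10260$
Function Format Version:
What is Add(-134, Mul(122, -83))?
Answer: -10260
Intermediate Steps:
Add(-134, Mul(122, -83)) = Add(-134, -10126) = -10260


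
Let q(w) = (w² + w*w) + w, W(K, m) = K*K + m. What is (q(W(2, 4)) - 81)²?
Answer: 3025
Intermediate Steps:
W(K, m) = m + K² (W(K, m) = K² + m = m + K²)
q(w) = w + 2*w² (q(w) = (w² + w²) + w = 2*w² + w = w + 2*w²)
(q(W(2, 4)) - 81)² = ((4 + 2²)*(1 + 2*(4 + 2²)) - 81)² = ((4 + 4)*(1 + 2*(4 + 4)) - 81)² = (8*(1 + 2*8) - 81)² = (8*(1 + 16) - 81)² = (8*17 - 81)² = (136 - 81)² = 55² = 3025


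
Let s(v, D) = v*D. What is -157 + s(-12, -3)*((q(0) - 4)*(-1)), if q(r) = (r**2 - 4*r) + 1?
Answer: -49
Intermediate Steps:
q(r) = 1 + r**2 - 4*r
s(v, D) = D*v
-157 + s(-12, -3)*((q(0) - 4)*(-1)) = -157 + (-3*(-12))*(((1 + 0**2 - 4*0) - 4)*(-1)) = -157 + 36*(((1 + 0 + 0) - 4)*(-1)) = -157 + 36*((1 - 4)*(-1)) = -157 + 36*(-3*(-1)) = -157 + 36*3 = -157 + 108 = -49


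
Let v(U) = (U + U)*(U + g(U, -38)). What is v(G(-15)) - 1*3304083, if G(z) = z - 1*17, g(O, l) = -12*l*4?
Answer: -3418771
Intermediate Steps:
g(O, l) = -48*l
G(z) = -17 + z (G(z) = z - 17 = -17 + z)
v(U) = 2*U*(1824 + U) (v(U) = (U + U)*(U - 48*(-38)) = (2*U)*(U + 1824) = (2*U)*(1824 + U) = 2*U*(1824 + U))
v(G(-15)) - 1*3304083 = 2*(-17 - 15)*(1824 + (-17 - 15)) - 1*3304083 = 2*(-32)*(1824 - 32) - 3304083 = 2*(-32)*1792 - 3304083 = -114688 - 3304083 = -3418771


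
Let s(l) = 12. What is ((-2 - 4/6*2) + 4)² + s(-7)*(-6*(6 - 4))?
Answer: -1292/9 ≈ -143.56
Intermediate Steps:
((-2 - 4/6*2) + 4)² + s(-7)*(-6*(6 - 4)) = ((-2 - 4/6*2) + 4)² + 12*(-6*(6 - 4)) = ((-2 - 4*⅙*2) + 4)² + 12*(-6*2) = ((-2 - ⅔*2) + 4)² + 12*(-12) = ((-2 - 4/3) + 4)² - 144 = (-10/3 + 4)² - 144 = (⅔)² - 144 = 4/9 - 144 = -1292/9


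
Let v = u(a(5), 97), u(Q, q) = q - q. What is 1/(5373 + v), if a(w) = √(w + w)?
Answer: 1/5373 ≈ 0.00018612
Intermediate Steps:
a(w) = √2*√w (a(w) = √(2*w) = √2*√w)
u(Q, q) = 0
v = 0
1/(5373 + v) = 1/(5373 + 0) = 1/5373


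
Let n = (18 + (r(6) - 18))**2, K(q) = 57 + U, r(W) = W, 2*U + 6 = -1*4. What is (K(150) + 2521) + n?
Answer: 2609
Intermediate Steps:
U = -5 (U = -3 + (-1*4)/2 = -3 + (1/2)*(-4) = -3 - 2 = -5)
K(q) = 52 (K(q) = 57 - 5 = 52)
n = 36 (n = (18 + (6 - 18))**2 = (18 - 12)**2 = 6**2 = 36)
(K(150) + 2521) + n = (52 + 2521) + 36 = 2573 + 36 = 2609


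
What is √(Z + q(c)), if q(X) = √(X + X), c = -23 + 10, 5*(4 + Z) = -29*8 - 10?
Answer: √(-1310 + 25*I*√26)/5 ≈ 0.35179 + 7.2473*I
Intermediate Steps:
Z = -262/5 (Z = -4 + (-29*8 - 10)/5 = -4 + (-232 - 10)/5 = -4 + (⅕)*(-242) = -4 - 242/5 = -262/5 ≈ -52.400)
c = -13
q(X) = √2*√X (q(X) = √(2*X) = √2*√X)
√(Z + q(c)) = √(-262/5 + √2*√(-13)) = √(-262/5 + √2*(I*√13)) = √(-262/5 + I*√26)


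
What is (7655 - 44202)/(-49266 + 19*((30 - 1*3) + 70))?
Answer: 36547/47423 ≈ 0.77066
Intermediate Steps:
(7655 - 44202)/(-49266 + 19*((30 - 1*3) + 70)) = -36547/(-49266 + 19*((30 - 3) + 70)) = -36547/(-49266 + 19*(27 + 70)) = -36547/(-49266 + 19*97) = -36547/(-49266 + 1843) = -36547/(-47423) = -36547*(-1/47423) = 36547/47423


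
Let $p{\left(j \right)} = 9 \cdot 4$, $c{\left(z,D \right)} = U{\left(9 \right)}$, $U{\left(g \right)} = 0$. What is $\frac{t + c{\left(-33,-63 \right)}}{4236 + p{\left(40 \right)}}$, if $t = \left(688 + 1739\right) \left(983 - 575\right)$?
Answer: $\frac{41259}{178} \approx 231.79$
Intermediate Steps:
$t = 990216$ ($t = 2427 \cdot 408 = 990216$)
$c{\left(z,D \right)} = 0$
$p{\left(j \right)} = 36$
$\frac{t + c{\left(-33,-63 \right)}}{4236 + p{\left(40 \right)}} = \frac{990216 + 0}{4236 + 36} = \frac{990216}{4272} = 990216 \cdot \frac{1}{4272} = \frac{41259}{178}$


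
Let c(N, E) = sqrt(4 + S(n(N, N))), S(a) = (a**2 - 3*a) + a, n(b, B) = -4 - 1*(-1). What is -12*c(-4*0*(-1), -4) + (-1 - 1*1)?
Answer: -2 - 12*sqrt(19) ≈ -54.307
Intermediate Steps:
n(b, B) = -3 (n(b, B) = -4 + 1 = -3)
S(a) = a**2 - 2*a
c(N, E) = sqrt(19) (c(N, E) = sqrt(4 - 3*(-2 - 3)) = sqrt(4 - 3*(-5)) = sqrt(4 + 15) = sqrt(19))
-12*c(-4*0*(-1), -4) + (-1 - 1*1) = -12*sqrt(19) + (-1 - 1*1) = -12*sqrt(19) + (-1 - 1) = -12*sqrt(19) - 2 = -2 - 12*sqrt(19)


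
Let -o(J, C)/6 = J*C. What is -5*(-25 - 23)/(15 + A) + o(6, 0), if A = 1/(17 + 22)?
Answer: 4680/293 ≈ 15.973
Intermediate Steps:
A = 1/39 ≈ 0.025641
o(J, C) = -6*C*J (o(J, C) = -6*J*C = -6*C*J)
-5*(-25 - 23)/(15 + A) + o(6, 0) = -5*(-25 - 23)/(15 + 1/39) - 6*0*6 = -(-240)/586/39 + 0 = -(-240)*39/586 + 0 = -5*(-936/293) + 0 = 4680/293 + 0 = 4680/293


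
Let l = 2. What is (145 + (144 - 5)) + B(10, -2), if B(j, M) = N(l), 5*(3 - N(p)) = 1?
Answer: 1434/5 ≈ 286.80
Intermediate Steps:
N(p) = 14/5 (N(p) = 3 - ⅕*1 = 3 - ⅕ = 14/5)
B(j, M) = 14/5
(145 + (144 - 5)) + B(10, -2) = (145 + (144 - 5)) + 14/5 = (145 + 139) + 14/5 = 284 + 14/5 = 1434/5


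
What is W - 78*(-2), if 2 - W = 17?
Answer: 141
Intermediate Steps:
W = -15 (W = 2 - 1*17 = 2 - 17 = -15)
W - 78*(-2) = -15 - 78*(-2) = -15 + 156 = 141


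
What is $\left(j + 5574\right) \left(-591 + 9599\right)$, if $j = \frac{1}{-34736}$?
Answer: $\frac{109007194669}{2171} \approx 5.0211 \cdot 10^{7}$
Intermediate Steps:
$j = - \frac{1}{34736} \approx -2.8789 \cdot 10^{-5}$
$\left(j + 5574\right) \left(-591 + 9599\right) = \left(- \frac{1}{34736} + 5574\right) \left(-591 + 9599\right) = \frac{193618463}{34736} \cdot 9008 = \frac{109007194669}{2171}$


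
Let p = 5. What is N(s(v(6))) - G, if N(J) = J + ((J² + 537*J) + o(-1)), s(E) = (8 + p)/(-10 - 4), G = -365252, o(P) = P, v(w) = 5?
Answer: 71491449/196 ≈ 3.6475e+5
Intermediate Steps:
s(E) = -13/14 (s(E) = (8 + 5)/(-10 - 4) = 13/(-14) = 13*(-1/14) = -13/14)
N(J) = -1 + J² + 538*J (N(J) = J + ((J² + 537*J) - 1) = J + (-1 + J² + 537*J) = -1 + J² + 538*J)
N(s(v(6))) - G = (-1 + (-13/14)² + 538*(-13/14)) - 1*(-365252) = (-1 + 169/196 - 3497/7) + 365252 = -97943/196 + 365252 = 71491449/196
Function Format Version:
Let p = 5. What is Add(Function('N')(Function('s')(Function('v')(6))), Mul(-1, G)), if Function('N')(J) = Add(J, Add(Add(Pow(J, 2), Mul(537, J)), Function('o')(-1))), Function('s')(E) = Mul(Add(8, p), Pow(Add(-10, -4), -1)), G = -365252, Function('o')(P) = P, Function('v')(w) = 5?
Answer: Rational(71491449, 196) ≈ 3.6475e+5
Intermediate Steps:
Function('s')(E) = Rational(-13, 14) (Function('s')(E) = Mul(Add(8, 5), Pow(Add(-10, -4), -1)) = Mul(13, Pow(-14, -1)) = Mul(13, Rational(-1, 14)) = Rational(-13, 14))
Function('N')(J) = Add(-1, Pow(J, 2), Mul(538, J)) (Function('N')(J) = Add(J, Add(Add(Pow(J, 2), Mul(537, J)), -1)) = Add(J, Add(-1, Pow(J, 2), Mul(537, J))) = Add(-1, Pow(J, 2), Mul(538, J)))
Add(Function('N')(Function('s')(Function('v')(6))), Mul(-1, G)) = Add(Add(-1, Pow(Rational(-13, 14), 2), Mul(538, Rational(-13, 14))), Mul(-1, -365252)) = Add(Add(-1, Rational(169, 196), Rational(-3497, 7)), 365252) = Add(Rational(-97943, 196), 365252) = Rational(71491449, 196)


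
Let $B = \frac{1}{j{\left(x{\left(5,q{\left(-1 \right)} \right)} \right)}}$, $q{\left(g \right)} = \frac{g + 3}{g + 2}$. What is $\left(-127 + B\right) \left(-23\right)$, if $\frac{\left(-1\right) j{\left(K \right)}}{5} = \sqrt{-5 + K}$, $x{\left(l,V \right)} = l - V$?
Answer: $2921 - \frac{23 i \sqrt{2}}{10} \approx 2921.0 - 3.2527 i$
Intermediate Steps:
$q{\left(g \right)} = \frac{3 + g}{2 + g}$
$j{\left(K \right)} = - 5 \sqrt{-5 + K}$
$B = \frac{i \sqrt{2}}{10}$ ($B = \frac{1}{\left(-5\right) \sqrt{-5 + \left(5 - \frac{3 - 1}{2 - 1}\right)}} = \frac{1}{\left(-5\right) \sqrt{-5 + \left(5 - 1^{-1} \cdot 2\right)}} = \frac{1}{\left(-5\right) \sqrt{-5 + \left(5 - 1 \cdot 2\right)}} = \frac{1}{\left(-5\right) \sqrt{-5 + \left(5 - 2\right)}} = \frac{1}{\left(-5\right) \sqrt{-5 + 3}} = \frac{1}{\left(-5\right) \sqrt{-2}} = \frac{1}{\left(-5\right) i \sqrt{2}} = \frac{i \sqrt{2}}{10} \approx 0.14142 i$)
$\left(-127 + B\right) \left(-23\right) = \left(-127 + \frac{i \sqrt{2}}{10}\right) \left(-23\right) = 2921 - \frac{23 i \sqrt{2}}{10}$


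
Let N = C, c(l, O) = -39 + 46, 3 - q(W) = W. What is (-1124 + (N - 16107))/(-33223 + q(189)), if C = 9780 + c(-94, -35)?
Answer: 7444/33409 ≈ 0.22281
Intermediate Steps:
q(W) = 3 - W
c(l, O) = 7
C = 9787 (C = 9780 + 7 = 9787)
N = 9787
(-1124 + (N - 16107))/(-33223 + q(189)) = (-1124 + (9787 - 16107))/(-33223 + (3 - 1*189)) = (-1124 - 6320)/(-33223 + (3 - 189)) = -7444/(-33223 - 186) = -7444/(-33409) = -7444*(-1/33409) = 7444/33409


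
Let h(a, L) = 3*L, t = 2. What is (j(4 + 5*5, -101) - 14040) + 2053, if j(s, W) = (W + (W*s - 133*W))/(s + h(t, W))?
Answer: -3294841/274 ≈ -12025.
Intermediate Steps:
j(s, W) = (-132*W + W*s)/(s + 3*W) (j(s, W) = (W + (W*s - 133*W))/(s + 3*W) = (W + (-133*W + W*s))/(s + 3*W) = (-132*W + W*s)/(s + 3*W))
(j(4 + 5*5, -101) - 14040) + 2053 = (-101*(-132 + (4 + 5*5))/((4 + 5*5) + 3*(-101)) - 14040) + 2053 = (-101*(-132 + (4 + 25))/((4 + 25) - 303) - 14040) + 2053 = (-101*(-132 + 29)/(29 - 303) - 14040) + 2053 = (-101*(-103)/(-274) - 14040) + 2053 = (-101*(-1/274)*(-103) - 14040) + 2053 = (-10403/274 - 14040) + 2053 = -3857363/274 + 2053 = -3294841/274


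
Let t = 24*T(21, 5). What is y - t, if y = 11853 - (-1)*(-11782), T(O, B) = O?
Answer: -433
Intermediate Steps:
t = 504 (t = 24*21 = 504)
y = 71 (y = 11853 - 1*11782 = 11853 - 11782 = 71)
y - t = 71 - 1*504 = 71 - 504 = -433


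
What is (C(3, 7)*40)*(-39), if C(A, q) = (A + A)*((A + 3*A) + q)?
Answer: -177840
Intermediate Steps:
C(A, q) = 2*A*(q + 4*A) (C(A, q) = (2*A)*(4*A + q) = (2*A)*(q + 4*A) = 2*A*(q + 4*A))
(C(3, 7)*40)*(-39) = ((2*3*(7 + 4*3))*40)*(-39) = ((2*3*(7 + 12))*40)*(-39) = ((2*3*19)*40)*(-39) = (114*40)*(-39) = 4560*(-39) = -177840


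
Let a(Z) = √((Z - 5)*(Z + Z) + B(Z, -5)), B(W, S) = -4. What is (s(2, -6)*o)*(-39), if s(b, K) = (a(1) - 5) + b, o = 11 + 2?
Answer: 1521 - 1014*I*√3 ≈ 1521.0 - 1756.3*I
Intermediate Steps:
o = 13
a(Z) = √(-4 + 2*Z*(-5 + Z)) (a(Z) = √((Z - 5)*(Z + Z) - 4) = √((-5 + Z)*(2*Z) - 4) = √(2*Z*(-5 + Z) - 4) = √(-4 + 2*Z*(-5 + Z)))
s(b, K) = -5 + b + 2*I*√3 (s(b, K) = (√(-4 - 10*1 + 2*1²) - 5) + b = (√(-4 - 10 + 2*1) - 5) + b = (√(-4 - 10 + 2) - 5) + b = (√(-12) - 5) + b = (2*I*√3 - 5) + b = (-5 + 2*I*√3) + b = -5 + b + 2*I*√3)
(s(2, -6)*o)*(-39) = ((-5 + 2 + 2*I*√3)*13)*(-39) = ((-3 + 2*I*√3)*13)*(-39) = (-39 + 26*I*√3)*(-39) = 1521 - 1014*I*√3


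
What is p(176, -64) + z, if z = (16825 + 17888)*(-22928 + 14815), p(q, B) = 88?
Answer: -281626481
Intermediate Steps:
z = -281626569 (z = 34713*(-8113) = -281626569)
p(176, -64) + z = 88 - 281626569 = -281626481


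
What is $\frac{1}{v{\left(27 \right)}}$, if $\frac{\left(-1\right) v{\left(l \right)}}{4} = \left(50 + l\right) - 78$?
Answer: $\frac{1}{4} \approx 0.25$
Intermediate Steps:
$v{\left(l \right)} = 112 - 4 l$ ($v{\left(l \right)} = - 4 \left(\left(50 + l\right) - 78\right) = - 4 \left(-28 + l\right) = 112 - 4 l$)
$\frac{1}{v{\left(27 \right)}} = \frac{1}{112 - 108} = \frac{1}{4}$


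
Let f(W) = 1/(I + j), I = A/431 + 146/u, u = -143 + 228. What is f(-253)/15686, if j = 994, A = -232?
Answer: 36635/571886399656 ≈ 6.4060e-8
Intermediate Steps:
u = 85
I = 43206/36635 (I = -232/431 + 146/85 = 43206/36635 ≈ 1.1794)
f(W) = 36635/36458396 (f(W) = 1/(43206/36635 + 994) = 1/(36458396/36635) = 36635/36458396)
f(-253)/15686 = (36635/36458396)/15686 = (36635/36458396)*(1/15686) = 36635/571886399656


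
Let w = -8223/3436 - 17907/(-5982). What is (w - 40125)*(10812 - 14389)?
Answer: 491672368113353/3425692 ≈ 1.4352e+8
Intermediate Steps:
w = 2056411/3425692 (w = -8223*1/3436 - 17907*(-1/5982) = -8223/3436 + 5969/1994 = 2056411/3425692 ≈ 0.60029)
(w - 40125)*(10812 - 14389) = (2056411/3425692 - 40125)*(10812 - 14389) = -137453835089/3425692*(-3577) = 491672368113353/3425692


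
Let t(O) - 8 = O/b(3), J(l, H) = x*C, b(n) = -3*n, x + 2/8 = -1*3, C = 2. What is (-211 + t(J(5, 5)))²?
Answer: 13256881/324 ≈ 40916.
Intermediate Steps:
x = -13/4 (x = -¼ - 1*3 = -¼ - 3 = -13/4 ≈ -3.2500)
J(l, H) = -13/2 (J(l, H) = -13/4*2 = -13/2)
t(O) = 8 - O/9 (t(O) = 8 + O/((-3*3)) = 8 + O/(-9) = 8 + O*(-⅑) = 8 - O/9)
(-211 + t(J(5, 5)))² = (-211 + (8 - ⅑*(-13/2)))² = (-211 + (8 + 13/18))² = (-211 + 157/18)² = (-3641/18)² = 13256881/324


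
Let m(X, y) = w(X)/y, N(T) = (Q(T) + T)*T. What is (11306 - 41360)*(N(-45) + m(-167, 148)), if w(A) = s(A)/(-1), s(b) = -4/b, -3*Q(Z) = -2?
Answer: -370478783616/6179 ≈ -5.9958e+7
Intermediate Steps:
Q(Z) = ⅔ (Q(Z) = -⅓*(-2) = ⅔)
w(A) = 4/A (w(A) = -4/A/(-1) = -4/A*(-1) = 4/A)
N(T) = T*(⅔ + T) (N(T) = (⅔ + T)*T = T*(⅔ + T))
m(X, y) = 4/(X*y) (m(X, y) = (4/X)/y = 4/(X*y))
(11306 - 41360)*(N(-45) + m(-167, 148)) = (11306 - 41360)*((⅓)*(-45)*(2 + 3*(-45)) + 4/(-167*148)) = -30054*((⅓)*(-45)*(2 - 135) + 4*(-1/167)*(1/148)) = -30054*((⅓)*(-45)*(-133) - 1/6179) = -30054*(1995 - 1/6179) = -30054*12327104/6179 = -370478783616/6179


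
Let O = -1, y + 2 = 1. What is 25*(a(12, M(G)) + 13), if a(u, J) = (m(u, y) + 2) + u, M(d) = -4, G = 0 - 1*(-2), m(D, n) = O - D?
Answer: 350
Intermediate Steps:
y = -1 (y = -2 + 1 = -1)
m(D, n) = -1 - D
G = 2 (G = 0 + 2 = 2)
a(u, J) = 1 (a(u, J) = ((-1 - u) + 2) + u = (1 - u) + u = 1)
25*(a(12, M(G)) + 13) = 25*(1 + 13) = 25*14 = 350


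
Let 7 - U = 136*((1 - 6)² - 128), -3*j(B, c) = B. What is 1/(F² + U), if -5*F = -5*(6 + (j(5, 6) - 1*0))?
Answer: 9/126304 ≈ 7.1257e-5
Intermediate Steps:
j(B, c) = -B/3
U = 14015 (U = 7 - 136*((1 - 6)² - 128) = 7 - 136*((-5)² - 128) = 7 - 136*(25 - 128) = 7 - 136*(-103) = 7 - 1*(-14008) = 7 + 14008 = 14015)
F = 13/3 (F = -(-1)*(6 + (-⅓*5 - 1*0)) = -(-1)*(6 + (-5/3 + 0)) = -(-1)*(6 - 5/3) = -(-1)*13/3 = -⅕*(-65/3) = 13/3 ≈ 4.3333)
1/(F² + U) = 1/((13/3)² + 14015) = 1/(169/9 + 14015) = 1/(126304/9) = 9/126304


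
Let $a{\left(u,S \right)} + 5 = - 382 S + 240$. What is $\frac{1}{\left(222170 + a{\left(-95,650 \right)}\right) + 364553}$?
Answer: $\frac{1}{338658} \approx 2.9528 \cdot 10^{-6}$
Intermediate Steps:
$a{\left(u,S \right)} = 235 - 382 S$ ($a{\left(u,S \right)} = -5 - \left(-240 + 382 S\right) = 235 - 382 S$)
$\frac{1}{\left(222170 + a{\left(-95,650 \right)}\right) + 364553} = \frac{1}{\left(222170 + \left(235 - 248300\right)\right) + 364553} = \frac{1}{\left(222170 - 248065\right) + 364553} = \frac{1}{-25895 + 364553} = \frac{1}{338658}$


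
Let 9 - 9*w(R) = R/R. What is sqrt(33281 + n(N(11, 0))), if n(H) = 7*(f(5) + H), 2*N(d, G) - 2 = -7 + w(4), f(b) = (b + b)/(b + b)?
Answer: 5*sqrt(47914)/6 ≈ 182.41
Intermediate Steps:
w(R) = 8/9 (w(R) = 1 - R/(9*R) = 1 - 1/9*1 = 1 - 1/9 = 8/9)
f(b) = 1 (f(b) = (2*b)/((2*b)) = (2*b)*(1/(2*b)) = 1)
N(d, G) = -37/18 (N(d, G) = 1 + (-7 + 8/9)/2 = 1 + (1/2)*(-55/9) = 1 - 55/18 = -37/18)
n(H) = 7 + 7*H (n(H) = 7*(1 + H) = 7 + 7*H)
sqrt(33281 + n(N(11, 0))) = sqrt(33281 + (7 + 7*(-37/18))) = sqrt(33281 + (7 - 259/18)) = sqrt(33281 - 133/18) = sqrt(598925/18) = 5*sqrt(47914)/6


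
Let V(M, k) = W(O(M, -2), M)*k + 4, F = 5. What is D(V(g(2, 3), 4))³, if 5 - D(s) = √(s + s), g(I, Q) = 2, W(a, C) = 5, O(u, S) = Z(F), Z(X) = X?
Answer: 845 - 492*√3 ≈ -7.1690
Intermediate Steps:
O(u, S) = 5
V(M, k) = 4 + 5*k (V(M, k) = 5*k + 4 = 4 + 5*k)
D(s) = 5 - √2*√s (D(s) = 5 - √(s + s) = 5 - √(2*s) = 5 - √2*√s)
D(V(g(2, 3), 4))³ = (5 - √2*√(4 + 5*4))³ = (5 - √2*√(4 + 20))³ = (5 - √2*√24)³ = (5 - √2*2*√6)³ = (5 - 4*√3)³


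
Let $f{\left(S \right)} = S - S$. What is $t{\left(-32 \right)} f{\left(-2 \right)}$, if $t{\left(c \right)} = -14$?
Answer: $0$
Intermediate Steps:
$f{\left(S \right)} = 0$
$t{\left(-32 \right)} f{\left(-2 \right)} = \left(-14\right) 0 = 0$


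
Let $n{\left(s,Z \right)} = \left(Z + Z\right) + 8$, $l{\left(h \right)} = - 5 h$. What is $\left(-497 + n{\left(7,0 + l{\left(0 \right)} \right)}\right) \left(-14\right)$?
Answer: $6846$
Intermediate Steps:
$n{\left(s,Z \right)} = 8 + 2 Z$ ($n{\left(s,Z \right)} = 2 Z + 8 = 8 + 2 Z$)
$\left(-497 + n{\left(7,0 + l{\left(0 \right)} \right)}\right) \left(-14\right) = \left(-497 + \left(8 + 2 \left(0 - 0\right)\right)\right) \left(-14\right) = \left(-497 + \left(8 + 2 \left(0 + 0\right)\right)\right) \left(-14\right) = \left(-497 + \left(8 + 2 \cdot 0\right)\right) \left(-14\right) = \left(-497 + \left(8 + 0\right)\right) \left(-14\right) = \left(-497 + 8\right) \left(-14\right) = \left(-489\right) \left(-14\right) = 6846$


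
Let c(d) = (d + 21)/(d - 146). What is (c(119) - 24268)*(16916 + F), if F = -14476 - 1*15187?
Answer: 2784692624/9 ≈ 3.0941e+8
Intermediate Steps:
c(d) = (21 + d)/(-146 + d)
F = -29663 (F = -14476 - 15187 = -29663)
(c(119) - 24268)*(16916 + F) = ((21 + 119)/(-146 + 119) - 24268)*(16916 - 29663) = (140/(-27) - 24268)*(-12747) = (-1/27*140 - 24268)*(-12747) = (-140/27 - 24268)*(-12747) = -655376/27*(-12747) = 2784692624/9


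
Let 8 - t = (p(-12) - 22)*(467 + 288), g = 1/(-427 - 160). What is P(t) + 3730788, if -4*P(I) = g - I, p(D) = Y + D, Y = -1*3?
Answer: 4388146383/1174 ≈ 3.7378e+6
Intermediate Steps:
Y = -3
p(D) = -3 + D
g = -1/587 (g = 1/(-587) = -1/587 ≈ -0.0017036)
t = 27943 (t = 8 - ((-3 - 12) - 22)*(467 + 288) = 8 - (-15 - 22)*755 = 8 - (-37)*755 = 8 - 1*(-27935) = 8 + 27935 = 27943)
P(I) = 1/2348 + I/4 (P(I) = -(-1/587 - I)/4 = 1/2348 + I/4)
P(t) + 3730788 = (1/2348 + (¼)*27943) + 3730788 = (1/2348 + 27943/4) + 3730788 = 8201271/1174 + 3730788 = 4388146383/1174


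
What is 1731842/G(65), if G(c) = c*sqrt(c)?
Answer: 1731842*sqrt(65)/4225 ≈ 3304.7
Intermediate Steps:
G(c) = c**(3/2)
1731842/G(65) = 1731842/(65**(3/2)) = 1731842/((65*sqrt(65))) = 1731842*(sqrt(65)/4225) = 1731842*sqrt(65)/4225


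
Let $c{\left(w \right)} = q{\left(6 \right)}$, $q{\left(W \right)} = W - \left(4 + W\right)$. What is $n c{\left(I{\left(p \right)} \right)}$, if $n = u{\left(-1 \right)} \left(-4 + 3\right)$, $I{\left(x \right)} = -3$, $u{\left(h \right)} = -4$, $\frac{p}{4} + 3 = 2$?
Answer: $-16$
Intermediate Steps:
$p = -4$ ($p = -12 + 4 \cdot 2 = -12 + 8 = -4$)
$q{\left(W \right)} = -4$
$c{\left(w \right)} = -4$
$n = 4$ ($n = - 4 \left(-4 + 3\right) = \left(-4\right) \left(-1\right) = 4$)
$n c{\left(I{\left(p \right)} \right)} = 4 \left(-4\right) = -16$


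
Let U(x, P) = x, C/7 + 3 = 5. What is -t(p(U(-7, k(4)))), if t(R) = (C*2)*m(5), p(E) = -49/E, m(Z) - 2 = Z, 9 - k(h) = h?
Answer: -196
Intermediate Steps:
C = 14 (C = -21 + 7*5 = -21 + 35 = 14)
k(h) = 9 - h
m(Z) = 2 + Z
t(R) = 196 (t(R) = (14*2)*(2 + 5) = 28*7 = 196)
-t(p(U(-7, k(4)))) = -1*196 = -196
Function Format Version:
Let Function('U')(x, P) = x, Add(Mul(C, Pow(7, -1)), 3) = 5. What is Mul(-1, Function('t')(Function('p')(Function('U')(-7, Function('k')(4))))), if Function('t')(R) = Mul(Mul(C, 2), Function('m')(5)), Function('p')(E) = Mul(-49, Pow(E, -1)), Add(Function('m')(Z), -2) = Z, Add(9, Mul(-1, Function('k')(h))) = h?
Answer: -196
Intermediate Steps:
C = 14 (C = Add(-21, Mul(7, 5)) = Add(-21, 35) = 14)
Function('k')(h) = Add(9, Mul(-1, h))
Function('m')(Z) = Add(2, Z)
Function('t')(R) = 196 (Function('t')(R) = Mul(Mul(14, 2), Add(2, 5)) = Mul(28, 7) = 196)
Mul(-1, Function('t')(Function('p')(Function('U')(-7, Function('k')(4))))) = Mul(-1, 196) = -196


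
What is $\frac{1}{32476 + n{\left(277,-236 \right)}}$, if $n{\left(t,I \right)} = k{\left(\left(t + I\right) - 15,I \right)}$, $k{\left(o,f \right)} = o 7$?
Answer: $\frac{1}{32658} \approx 3.062 \cdot 10^{-5}$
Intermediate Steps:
$k{\left(o,f \right)} = 7 o$
$n{\left(t,I \right)} = -105 + 7 I + 7 t$ ($n{\left(t,I \right)} = 7 \left(\left(t + I\right) - 15\right) = 7 \left(\left(I + t\right) - 15\right) = 7 \left(-15 + I + t\right) = -105 + 7 I + 7 t$)
$\frac{1}{32476 + n{\left(277,-236 \right)}} = \frac{1}{32476 + \left(-105 + 7 \left(-236\right) + 7 \cdot 277\right)} = \frac{1}{32476 - -182} = \frac{1}{32476 + 182} = \frac{1}{32658}$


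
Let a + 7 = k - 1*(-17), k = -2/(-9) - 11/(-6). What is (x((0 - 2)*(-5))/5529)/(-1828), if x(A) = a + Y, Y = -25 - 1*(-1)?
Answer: 215/181926216 ≈ 1.1818e-6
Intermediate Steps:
Y = -24 (Y = -25 + 1 = -24)
k = 37/18 (k = -2*(-1/9) - 11*(-1/6) = 2/9 + 11/6 = 37/18 ≈ 2.0556)
a = 217/18 (a = -7 + (37/18 - 1*(-17)) = -7 + (37/18 + 17) = -7 + 343/18 = 217/18 ≈ 12.056)
x(A) = -215/18 (x(A) = 217/18 - 24 = -215/18)
(x((0 - 2)*(-5))/5529)/(-1828) = -215/18/5529/(-1828) = -215/18*1/5529*(-1/1828) = -215/99522*(-1/1828) = 215/181926216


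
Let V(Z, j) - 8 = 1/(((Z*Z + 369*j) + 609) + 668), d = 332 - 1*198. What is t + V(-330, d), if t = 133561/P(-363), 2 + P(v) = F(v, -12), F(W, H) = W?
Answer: -20853307978/58262395 ≈ -357.92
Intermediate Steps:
P(v) = -2 + v
d = 134 (d = 332 - 198 = 134)
V(Z, j) = 8 + 1/(1277 + Z² + 369*j) (V(Z, j) = 8 + 1/(((Z*Z + 369*j) + 609) + 668) = 8 + 1/(((Z² + 369*j) + 609) + 668) = 8 + 1/((609 + Z² + 369*j) + 668) = 8 + 1/(1277 + Z² + 369*j))
t = -133561/365 (t = 133561/(-2 - 363) = 133561/(-365) = 133561*(-1/365) = -133561/365 ≈ -365.92)
t + V(-330, d) = -133561/365 + (10217 + 8*(-330)² + 2952*134)/(1277 + (-330)² + 369*134) = -133561/365 + (10217 + 8*108900 + 395568)/(1277 + 108900 + 49446) = -133561/365 + (10217 + 871200 + 395568)/159623 = -133561/365 + (1/159623)*1276985 = -133561/365 + 1276985/159623 = -20853307978/58262395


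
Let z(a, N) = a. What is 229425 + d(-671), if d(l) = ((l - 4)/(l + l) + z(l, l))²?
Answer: 1222838802949/1800964 ≈ 6.7899e+5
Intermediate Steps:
d(l) = (l + (-4 + l)/(2*l))² (d(l) = ((l - 4)/(l + l) + l)² = ((-4 + l)/((2*l)) + l)² = ((-4 + l)*(1/(2*l)) + l)² = ((-4 + l)/(2*l) + l)² = (l + (-4 + l)/(2*l))²)
229425 + d(-671) = 229425 + (¼)*(-4 - 671 + 2*(-671)²)²/(-671)² = 229425 + (¼)*(1/450241)*(-4 - 671 + 2*450241)² = 229425 + (¼)*(1/450241)*(-4 - 671 + 900482)² = 229425 + (¼)*(1/450241)*899807² = 229425 + (¼)*(1/450241)*809652637249 = 229425 + 809652637249/1800964 = 1222838802949/1800964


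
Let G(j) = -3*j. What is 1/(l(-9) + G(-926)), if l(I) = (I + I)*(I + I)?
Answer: 1/3102 ≈ 0.00032237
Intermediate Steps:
l(I) = 4*I**2 (l(I) = (2*I)*(2*I) = 4*I**2)
1/(l(-9) + G(-926)) = 1/(4*(-9)**2 - 3*(-926)) = 1/(4*81 + 2778) = 1/(324 + 2778) = 1/3102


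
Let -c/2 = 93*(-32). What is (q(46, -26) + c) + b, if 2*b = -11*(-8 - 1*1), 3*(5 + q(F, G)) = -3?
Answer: 11991/2 ≈ 5995.5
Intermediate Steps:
q(F, G) = -6 (q(F, G) = -5 + (⅓)*(-3) = -5 - 1 = -6)
c = 5952 (c = -186*(-32) = -2*(-2976) = 5952)
b = 99/2 (b = (-11*(-8 - 1*1))/2 = (-11*(-8 - 1))/2 = (-11*(-9))/2 = (½)*99 = 99/2 ≈ 49.500)
(q(46, -26) + c) + b = (-6 + 5952) + 99/2 = 5946 + 99/2 = 11991/2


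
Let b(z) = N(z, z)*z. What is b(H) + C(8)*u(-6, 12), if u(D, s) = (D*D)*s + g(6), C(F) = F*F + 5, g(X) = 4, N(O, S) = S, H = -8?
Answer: 30148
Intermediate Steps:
C(F) = 5 + F² (C(F) = F² + 5 = 5 + F²)
b(z) = z² (b(z) = z*z = z²)
u(D, s) = 4 + s*D² (u(D, s) = (D*D)*s + 4 = D²*s + 4 = s*D² + 4 = 4 + s*D²)
b(H) + C(8)*u(-6, 12) = (-8)² + (5 + 8²)*(4 + 12*(-6)²) = 64 + (5 + 64)*(4 + 12*36) = 64 + 69*(4 + 432) = 64 + 69*436 = 64 + 30084 = 30148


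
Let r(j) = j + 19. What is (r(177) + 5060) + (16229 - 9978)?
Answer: 11507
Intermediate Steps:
r(j) = 19 + j
(r(177) + 5060) + (16229 - 9978) = ((19 + 177) + 5060) + (16229 - 9978) = (196 + 5060) + 6251 = 5256 + 6251 = 11507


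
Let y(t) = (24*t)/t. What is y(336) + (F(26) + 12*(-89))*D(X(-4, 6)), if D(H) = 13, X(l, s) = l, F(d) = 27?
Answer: -13509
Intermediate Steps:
y(t) = 24
y(336) + (F(26) + 12*(-89))*D(X(-4, 6)) = 24 + (27 + 12*(-89))*13 = 24 + (27 - 1068)*13 = 24 - 1041*13 = 24 - 13533 = -13509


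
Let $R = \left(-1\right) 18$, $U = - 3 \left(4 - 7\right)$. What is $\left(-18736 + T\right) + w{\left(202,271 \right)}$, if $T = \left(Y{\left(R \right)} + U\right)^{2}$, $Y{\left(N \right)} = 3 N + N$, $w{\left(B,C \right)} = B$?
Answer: $-14565$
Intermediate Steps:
$U = 9$ ($U = \left(-3\right) \left(-3\right) = 9$)
$R = -18$
$Y{\left(N \right)} = 4 N$
$T = 3969$ ($T = \left(4 \left(-18\right) + 9\right)^{2} = \left(-72 + 9\right)^{2} = \left(-63\right)^{2} = 3969$)
$\left(-18736 + T\right) + w{\left(202,271 \right)} = \left(-18736 + 3969\right) + 202 = -14767 + 202 = -14565$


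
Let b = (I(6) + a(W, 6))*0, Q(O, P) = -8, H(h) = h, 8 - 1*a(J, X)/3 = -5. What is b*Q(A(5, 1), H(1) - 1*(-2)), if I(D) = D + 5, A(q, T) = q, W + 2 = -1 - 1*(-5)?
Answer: 0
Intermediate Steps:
W = 2 (W = -2 + (-1 - 1*(-5)) = -2 + (-1 + 5) = -2 + 4 = 2)
a(J, X) = 39 (a(J, X) = 24 - 3*(-5) = 24 + 15 = 39)
I(D) = 5 + D
b = 0 (b = ((5 + 6) + 39)*0 = (11 + 39)*0 = 50*0 = 0)
b*Q(A(5, 1), H(1) - 1*(-2)) = 0*(-8) = 0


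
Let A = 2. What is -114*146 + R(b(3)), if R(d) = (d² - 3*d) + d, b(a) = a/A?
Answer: -66579/4 ≈ -16645.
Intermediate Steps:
b(a) = a/2
R(d) = d² - 2*d
-114*146 + R(b(3)) = -114*146 + ((½)*3)*(-2 + (½)*3) = -16644 + 3*(-2 + 3/2)/2 = -16644 + (3/2)*(-½) = -16644 - ¾ = -66579/4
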